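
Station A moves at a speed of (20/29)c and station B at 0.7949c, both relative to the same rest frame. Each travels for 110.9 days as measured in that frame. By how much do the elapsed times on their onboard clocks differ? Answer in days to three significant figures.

|τ_A − τ_B| = 13.0 days

A: γ = 1/√(1 − (20/29)²) = 29/21 ≈ 1.381; τ_A = 110.9/1.381 = 80.31 days.
B: γ = 1/√(1 − 0.7949²) = 1/√0.3681 = 1.648; τ_B = 110.9/1.648 = 67.29 days.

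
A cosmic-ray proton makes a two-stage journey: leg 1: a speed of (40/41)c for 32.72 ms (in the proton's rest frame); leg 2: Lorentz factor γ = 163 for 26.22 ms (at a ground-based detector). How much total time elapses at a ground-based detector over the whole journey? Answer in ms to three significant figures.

Leg 1: γ = 1/√(1 − (40/41)²) = 41/9 ≈ 4.556; Δt_1 = 4.556 × 32.72 = 149.1 ms.
Leg 2: 26.22 ms is already measured at a ground-based detector.
Total: 149.1 + 26.22 ms.

Δt = 175 ms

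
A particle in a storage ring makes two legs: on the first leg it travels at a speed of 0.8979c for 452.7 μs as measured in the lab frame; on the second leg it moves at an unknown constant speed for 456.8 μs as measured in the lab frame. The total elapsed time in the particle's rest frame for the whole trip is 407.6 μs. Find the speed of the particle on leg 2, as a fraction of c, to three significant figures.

β = 0.890

Leg 1: γ = 1/√(1 − 0.8979²) = 1/√0.1938 = 2.272; τ_1 = 452.7/2.272 = 199.3 μs.
Leg 2: speed unknown; τ_2 = 456.8/γ_2.
Total proper time: 199.3 + τ_2 = 407.6, so τ_2 = 407.6 − 199.3 = 208.3 μs.
γ_2 = 456.8/208.3 = 2.193; β = √(1 − 1/γ²) = √0.7920.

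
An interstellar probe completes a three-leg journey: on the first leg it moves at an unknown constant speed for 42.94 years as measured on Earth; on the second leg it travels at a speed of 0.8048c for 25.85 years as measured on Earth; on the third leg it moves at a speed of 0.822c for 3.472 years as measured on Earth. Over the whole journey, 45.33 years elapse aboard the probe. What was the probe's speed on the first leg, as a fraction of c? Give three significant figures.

Leg 1: speed unknown; τ_1 = 42.94/γ_1.
Leg 2: γ = 1/√(1 − 0.8048²) = 1/√0.3523 = 1.685; τ_2 = 25.85/1.685 = 15.34 years.
Leg 3: γ = 1/√(1 − 0.822²) = 1/√0.3243 = 1.756; τ_3 = 3.472/1.756 = 1.977 years.
Total proper time: τ_1 + 15.34 + 1.977 = 45.33, so τ_1 = 45.33 − 17.32 = 28.01 years.
γ_1 = 42.94/28.01 = 1.533; β = √(1 − 1/γ²) = √0.5745.

β = 0.758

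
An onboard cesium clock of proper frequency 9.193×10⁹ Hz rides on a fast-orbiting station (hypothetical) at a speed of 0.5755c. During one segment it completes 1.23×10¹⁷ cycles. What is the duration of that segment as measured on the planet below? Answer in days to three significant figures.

γ = 1/√(1 − 0.5755²) = 1/√0.6688 = 1.223
Proper time for N cycles: τ = N/f = 1.23×10¹⁷/(9.193×10⁹) = 1.338×10⁷ s = 154.9 days.
Lab-frame duration Δt = γτ = 1.223 × 154.9 = 189.4 days.

Δt = 189 days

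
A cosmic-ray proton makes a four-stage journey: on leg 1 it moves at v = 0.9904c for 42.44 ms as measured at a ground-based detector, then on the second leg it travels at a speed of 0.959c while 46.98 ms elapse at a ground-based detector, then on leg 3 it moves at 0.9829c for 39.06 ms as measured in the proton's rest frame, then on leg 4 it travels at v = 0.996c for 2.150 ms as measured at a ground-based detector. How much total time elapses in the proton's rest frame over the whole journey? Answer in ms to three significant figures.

τ = 58.4 ms

Leg 1: γ = 1/√(1 − 0.9904²) = 1/√0.01911 = 7.234; τ_1 = 42.44/7.234 = 5.867 ms.
Leg 2: γ = 1/√(1 − 0.959²) = 1/√0.08032 = 3.529; τ_2 = 46.98/3.529 = 13.31 ms.
Leg 3: 39.06 ms is already measured in the proton's rest frame.
Leg 4: γ = 1/√(1 − 0.996²) = 1/√0.007984 = 11.19; τ_4 = 2.150/11.19 = 0.1921 ms.
Total: 5.867 + 13.31 + 39.06 + 0.1921 ms.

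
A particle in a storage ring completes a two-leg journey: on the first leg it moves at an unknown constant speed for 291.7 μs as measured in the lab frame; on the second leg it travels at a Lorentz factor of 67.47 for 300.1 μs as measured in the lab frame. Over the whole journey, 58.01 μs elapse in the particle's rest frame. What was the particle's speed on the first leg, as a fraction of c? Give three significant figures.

Leg 1: speed unknown; τ_1 = 291.7/γ_1.
Leg 2: γ = 67.47; τ_2 = 300.1/67.47 = 4.448 μs.
Total proper time: τ_1 + 4.448 = 58.01, so τ_1 = 58.01 − 4.448 = 53.56 μs.
γ_1 = 291.7/53.56 = 5.446; β = √(1 − 1/γ²) = √0.9663.

β = 0.983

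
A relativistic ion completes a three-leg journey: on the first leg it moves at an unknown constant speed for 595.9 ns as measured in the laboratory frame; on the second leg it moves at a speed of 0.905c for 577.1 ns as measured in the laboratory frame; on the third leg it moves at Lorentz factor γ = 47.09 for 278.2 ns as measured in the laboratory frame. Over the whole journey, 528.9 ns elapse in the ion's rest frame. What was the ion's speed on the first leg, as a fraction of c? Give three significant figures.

Leg 1: speed unknown; τ_1 = 595.9/γ_1.
Leg 2: γ = 1/√(1 − 0.905²) = 1/√0.1810 = 2.351; τ_2 = 577.1/2.351 = 245.5 ns.
Leg 3: γ = 47.09; τ_3 = 278.2/47.09 = 5.908 ns.
Total proper time: τ_1 + 245.5 + 5.908 = 528.9, so τ_1 = 528.9 − 251.4 = 277.5 ns.
γ_1 = 595.9/277.5 = 2.147; β = √(1 − 1/γ²) = √0.7832.

β = 0.885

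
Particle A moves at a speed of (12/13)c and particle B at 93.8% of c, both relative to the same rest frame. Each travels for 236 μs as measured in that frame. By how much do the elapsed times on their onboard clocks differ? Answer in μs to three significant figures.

|τ_A − τ_B| = 8.96 μs

A: γ = 1/√(1 − (12/13)²) = 13/5 = 2.600; τ_A = 236/2.600 = 90.77 μs.
B: β = 0.938; γ = 1/√(1 − 0.938²) = 1/√0.1202 = 2.885; τ_B = 236/2.885 = 81.81 μs.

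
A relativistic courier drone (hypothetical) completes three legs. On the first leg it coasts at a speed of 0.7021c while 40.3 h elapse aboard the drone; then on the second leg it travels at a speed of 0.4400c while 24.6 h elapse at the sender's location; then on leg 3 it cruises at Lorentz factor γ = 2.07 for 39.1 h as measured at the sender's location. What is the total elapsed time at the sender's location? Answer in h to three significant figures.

Leg 1: γ = 1/√(1 − 0.7021²) = 1/√0.5071 = 1.404; Δt_1 = 1.404 × 40.3 = 56.59 h.
Leg 2: 24.6 h is already measured at the sender's location.
Leg 3: 39.1 h is already measured at the sender's location.
Total: 56.59 + 24.60 + 39.10 h.

Δt = 120 h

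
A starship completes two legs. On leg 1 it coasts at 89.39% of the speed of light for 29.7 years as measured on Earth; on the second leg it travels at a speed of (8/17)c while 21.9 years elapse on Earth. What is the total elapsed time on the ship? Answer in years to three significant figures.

Leg 1: β = 0.8939; γ = 1/√(1 − 0.8939²) = 1/√0.2009 = 2.231; τ_1 = 29.7/2.231 = 13.31 years.
Leg 2: γ = 1/√(1 − (8/17)²) = 17/15 ≈ 1.133; τ_2 = 21.9/1.133 = 19.32 years.
Total: 13.31 + 19.32 years.

τ = 32.6 years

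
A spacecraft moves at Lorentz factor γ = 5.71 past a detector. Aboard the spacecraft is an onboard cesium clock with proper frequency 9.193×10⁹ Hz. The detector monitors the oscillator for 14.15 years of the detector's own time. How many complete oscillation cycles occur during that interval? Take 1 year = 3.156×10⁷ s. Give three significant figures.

N = 7.19×10¹⁷

γ = 5.71
During 14.15 years of lab time, the oscillator's proper time advances by τ = Δt/γ = 14.15/5.710 = 2.478 years = 7.821×10⁷ s.
N = f × τ = 9.193×10⁹ × 7.821×10⁷ = 7.190×10¹⁷.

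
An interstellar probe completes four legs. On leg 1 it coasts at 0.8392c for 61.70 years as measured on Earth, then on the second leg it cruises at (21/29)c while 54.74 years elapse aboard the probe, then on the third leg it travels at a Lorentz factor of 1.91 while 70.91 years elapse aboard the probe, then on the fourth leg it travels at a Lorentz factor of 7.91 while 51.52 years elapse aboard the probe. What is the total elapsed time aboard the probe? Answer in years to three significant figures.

Leg 1: γ = 1/√(1 − 0.8392²) = 1/√0.2957 = 1.839; τ_1 = 61.70/1.839 = 33.55 years.
Leg 2: 54.74 years is already measured aboard the probe.
Leg 3: 70.91 years is already measured aboard the probe.
Leg 4: 51.52 years is already measured aboard the probe.
Total: 33.55 + 54.74 + 70.91 + 51.52 years.

τ = 211 years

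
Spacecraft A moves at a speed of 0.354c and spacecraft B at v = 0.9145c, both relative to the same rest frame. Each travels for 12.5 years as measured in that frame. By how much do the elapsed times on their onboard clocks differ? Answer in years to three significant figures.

A: γ = 1/√(1 − 0.354²) = 1/√0.8747 = 1.069; τ_A = 12.5/1.069 = 11.69 years.
B: γ = 1/√(1 − 0.9145²) = 1/√0.1637 = 2.472; τ_B = 12.5/2.472 = 5.057 years.

|τ_A − τ_B| = 6.63 years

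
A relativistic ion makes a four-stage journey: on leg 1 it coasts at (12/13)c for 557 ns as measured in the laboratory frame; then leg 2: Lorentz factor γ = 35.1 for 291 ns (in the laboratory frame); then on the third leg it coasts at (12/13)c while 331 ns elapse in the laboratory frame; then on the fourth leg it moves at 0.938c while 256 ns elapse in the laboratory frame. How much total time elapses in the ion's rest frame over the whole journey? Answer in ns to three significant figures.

τ = 439 ns

Leg 1: γ = 1/√(1 − (12/13)²) = 13/5 = 2.600; τ_1 = 557/2.600 = 214.2 ns.
Leg 2: γ = 35.1; τ_2 = 291/35.10 = 8.291 ns.
Leg 3: γ = 1/√(1 − (12/13)²) = 13/5 = 2.600; τ_3 = 331/2.600 = 127.3 ns.
Leg 4: γ = 1/√(1 − 0.938²) = 1/√0.1202 = 2.885; τ_4 = 256/2.885 = 88.74 ns.
Total: 214.2 + 8.291 + 127.3 + 88.74 ns.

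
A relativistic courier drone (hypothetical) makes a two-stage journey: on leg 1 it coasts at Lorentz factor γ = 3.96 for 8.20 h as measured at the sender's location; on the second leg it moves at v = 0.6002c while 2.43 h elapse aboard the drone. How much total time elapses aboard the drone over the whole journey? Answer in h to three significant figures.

τ = 4.50 h

Leg 1: γ = 3.96; τ_1 = 8.20/3.960 = 2.071 h.
Leg 2: 2.43 h is already measured aboard the drone.
Total: 2.071 + 2.430 h.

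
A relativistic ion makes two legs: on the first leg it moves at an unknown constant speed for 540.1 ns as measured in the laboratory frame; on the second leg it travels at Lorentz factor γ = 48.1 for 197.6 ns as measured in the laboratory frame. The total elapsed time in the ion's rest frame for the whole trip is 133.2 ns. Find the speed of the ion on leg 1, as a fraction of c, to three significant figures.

Leg 1: speed unknown; τ_1 = 540.1/γ_1.
Leg 2: γ = 48.1; τ_2 = 197.6/48.10 = 4.108 ns.
Total proper time: τ_1 + 4.108 = 133.2, so τ_1 = 133.2 − 4.108 = 129.1 ns.
γ_1 = 540.1/129.1 = 4.184; β = √(1 − 1/γ²) = √0.9429.

β = 0.971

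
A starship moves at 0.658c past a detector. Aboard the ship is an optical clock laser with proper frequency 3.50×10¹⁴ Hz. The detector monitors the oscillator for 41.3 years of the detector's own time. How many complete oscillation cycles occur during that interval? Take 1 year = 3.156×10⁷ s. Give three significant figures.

N = 3.44×10²³

γ = 1/√(1 − 0.658²) = 1/√0.5670 = 1.328
During 41.3 years of lab time, the oscillator's proper time advances by τ = Δt/γ = 41.3/1.328 = 31.10 years = 9.815×10⁸ s.
N = f × τ = 3.50×10¹⁴ × 9.815×10⁸ = 3.435×10²³.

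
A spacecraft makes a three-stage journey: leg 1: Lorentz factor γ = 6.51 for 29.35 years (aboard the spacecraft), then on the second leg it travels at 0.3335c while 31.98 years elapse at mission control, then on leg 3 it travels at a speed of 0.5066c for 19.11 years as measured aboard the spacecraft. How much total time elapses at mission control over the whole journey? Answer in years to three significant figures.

Leg 1: γ = 6.51; Δt_1 = 6.510 × 29.35 = 191.1 years.
Leg 2: 31.98 years is already measured at mission control.
Leg 3: γ = 1/√(1 − 0.5066²) = 1/√0.7434 = 1.160; Δt_3 = 1.160 × 19.11 = 22.16 years.
Total: 191.1 + 31.98 + 22.16 years.

Δt = 245 years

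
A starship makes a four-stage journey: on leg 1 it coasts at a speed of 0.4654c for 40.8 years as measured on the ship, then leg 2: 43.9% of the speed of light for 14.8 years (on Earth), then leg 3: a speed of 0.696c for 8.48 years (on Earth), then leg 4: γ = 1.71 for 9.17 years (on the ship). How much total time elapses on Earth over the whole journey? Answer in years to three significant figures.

Leg 1: γ = 1/√(1 − 0.4654²) = 1/√0.7834 = 1.130; Δt_1 = 1.130 × 40.8 = 46.10 years.
Leg 2: 14.8 years is already measured on Earth.
Leg 3: 8.48 years is already measured on Earth.
Leg 4: γ = 1.71; Δt_4 = 1.710 × 9.17 = 15.68 years.
Total: 46.10 + 14.80 + 8.480 + 15.68 years.

Δt = 85.1 years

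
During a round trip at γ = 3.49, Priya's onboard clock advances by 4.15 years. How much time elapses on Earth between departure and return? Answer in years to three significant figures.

γ = 3.49
Earth-frame duration is the dilated interval: Δt = γτ = 3.490 × 4.15 years.

Δt = 14.5 years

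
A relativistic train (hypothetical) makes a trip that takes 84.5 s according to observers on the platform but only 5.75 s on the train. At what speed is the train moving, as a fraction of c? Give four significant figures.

v = 0.9977c

The proper time is measured on the train (both events occur at the train's location); Δt is measured on the platform. γ = Δt/τ = 84.5/5.75 = 14.70.
β = √(1 − 1/γ²) = √(1 − 0.004630) = √0.9954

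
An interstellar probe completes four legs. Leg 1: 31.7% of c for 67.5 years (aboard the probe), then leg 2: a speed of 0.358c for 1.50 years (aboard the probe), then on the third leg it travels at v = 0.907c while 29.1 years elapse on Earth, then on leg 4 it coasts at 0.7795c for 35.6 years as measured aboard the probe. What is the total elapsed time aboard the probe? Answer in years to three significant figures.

Leg 1: 67.5 years is already measured aboard the probe.
Leg 2: 1.50 years is already measured aboard the probe.
Leg 3: γ = 1/√(1 − 0.907²) = 1/√0.1774 = 2.375; τ_3 = 29.1/2.375 = 12.25 years.
Leg 4: 35.6 years is already measured aboard the probe.
Total: 67.50 + 1.500 + 12.25 + 35.60 years.

τ = 117 years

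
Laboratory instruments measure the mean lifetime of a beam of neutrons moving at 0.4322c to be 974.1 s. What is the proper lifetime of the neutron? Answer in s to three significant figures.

τ₀ = 878 s

γ = 1/√(1 − 0.4322²) = 1/√0.8132 = 1.109
The lab-frame lifetime is the dilated interval; the proper lifetime is τ₀ = Δt/γ = 974.1/1.109 s.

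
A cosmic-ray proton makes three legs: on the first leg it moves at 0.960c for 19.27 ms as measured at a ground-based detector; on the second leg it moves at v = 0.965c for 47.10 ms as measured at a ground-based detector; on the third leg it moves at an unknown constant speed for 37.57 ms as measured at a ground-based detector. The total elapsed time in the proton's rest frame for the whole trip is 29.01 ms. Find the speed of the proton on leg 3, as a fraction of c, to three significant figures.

Leg 1: γ = 1/√(1 − 0.960²) = 25/7 ≈ 3.571; τ_1 = 19.27/3.571 = 5.396 ms.
Leg 2: γ = 1/√(1 − 0.965²) = 1/√0.06878 = 3.813; τ_2 = 47.10/3.813 = 12.35 ms.
Leg 3: speed unknown; τ_3 = 37.57/γ_3.
Total proper time: 5.396 + 12.35 + τ_3 = 29.01, so τ_3 = 29.01 − 17.75 = 11.26 ms.
γ_3 = 37.57/11.26 = 3.336; β = √(1 − 1/γ²) = √0.9101.

β = 0.954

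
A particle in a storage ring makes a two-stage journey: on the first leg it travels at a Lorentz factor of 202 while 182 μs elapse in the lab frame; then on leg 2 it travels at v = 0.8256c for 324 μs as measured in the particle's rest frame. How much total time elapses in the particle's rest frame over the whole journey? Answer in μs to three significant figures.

τ = 325 μs

Leg 1: γ = 202; τ_1 = 182/202.0 = 0.9010 μs.
Leg 2: 324 μs is already measured in the particle's rest frame.
Total: 0.9010 + 324.0 μs.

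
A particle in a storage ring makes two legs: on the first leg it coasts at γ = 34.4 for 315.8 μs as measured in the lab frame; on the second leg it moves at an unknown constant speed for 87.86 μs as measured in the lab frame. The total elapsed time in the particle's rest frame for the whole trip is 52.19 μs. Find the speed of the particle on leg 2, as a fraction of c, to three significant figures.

β = 0.872

Leg 1: γ = 34.4; τ_1 = 315.8/34.40 = 9.180 μs.
Leg 2: speed unknown; τ_2 = 87.86/γ_2.
Total proper time: 9.180 + τ_2 = 52.19, so τ_2 = 52.19 − 9.180 = 43.01 μs.
γ_2 = 87.86/43.01 = 2.043; β = √(1 − 1/γ²) = √0.7604.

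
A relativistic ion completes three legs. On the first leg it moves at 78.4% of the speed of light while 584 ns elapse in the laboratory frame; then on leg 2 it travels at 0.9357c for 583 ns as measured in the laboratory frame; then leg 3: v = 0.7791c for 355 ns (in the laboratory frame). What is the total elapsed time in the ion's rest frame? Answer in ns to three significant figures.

τ = 791 ns

Leg 1: β = 0.784; γ = 1/√(1 − 0.784²) = 1/√0.3853 = 1.611; τ_1 = 584/1.611 = 362.5 ns.
Leg 2: γ = 1/√(1 − 0.9357²) = 1/√0.1245 = 2.834; τ_2 = 583/2.834 = 205.7 ns.
Leg 3: γ = 1/√(1 − 0.7791²) = 1/√0.3930 = 1.595; τ_3 = 355/1.595 = 222.5 ns.
Total: 362.5 + 205.7 + 222.5 ns.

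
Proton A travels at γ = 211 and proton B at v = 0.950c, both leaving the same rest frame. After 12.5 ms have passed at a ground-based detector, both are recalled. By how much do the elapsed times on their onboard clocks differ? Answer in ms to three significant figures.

A: γ = 211; τ_A = 12.5/211.0 = 0.05924 ms.
B: γ = 1/√(1 − 0.950²) = 1/√0.09750 = 3.203; τ_B = 12.5/3.203 = 3.903 ms.

|τ_A − τ_B| = 3.84 ms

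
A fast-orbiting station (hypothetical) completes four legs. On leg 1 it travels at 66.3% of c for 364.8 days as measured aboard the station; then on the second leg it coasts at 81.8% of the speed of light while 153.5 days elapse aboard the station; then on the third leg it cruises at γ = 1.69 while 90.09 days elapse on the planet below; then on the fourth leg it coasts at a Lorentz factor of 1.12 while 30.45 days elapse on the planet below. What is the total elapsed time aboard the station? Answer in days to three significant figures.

τ = 599 days

Leg 1: 364.8 days is already measured aboard the station.
Leg 2: 153.5 days is already measured aboard the station.
Leg 3: γ = 1.69; τ_3 = 90.09/1.690 = 53.31 days.
Leg 4: γ = 1.12; τ_4 = 30.45/1.120 = 27.19 days.
Total: 364.8 + 153.5 + 53.31 + 27.19 days.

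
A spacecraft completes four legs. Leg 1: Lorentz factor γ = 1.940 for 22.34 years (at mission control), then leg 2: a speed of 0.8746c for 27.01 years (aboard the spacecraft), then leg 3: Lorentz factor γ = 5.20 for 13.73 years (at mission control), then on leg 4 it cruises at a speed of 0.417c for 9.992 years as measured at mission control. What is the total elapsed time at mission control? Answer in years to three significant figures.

Leg 1: 22.34 years is already measured at mission control.
Leg 2: γ = 1/√(1 − 0.8746²) = 1/√0.2351 = 2.063; Δt_2 = 2.063 × 27.01 = 55.71 years.
Leg 3: 13.73 years is already measured at mission control.
Leg 4: 9.992 years is already measured at mission control.
Total: 22.34 + 55.71 + 13.73 + 9.992 years.

Δt = 102 years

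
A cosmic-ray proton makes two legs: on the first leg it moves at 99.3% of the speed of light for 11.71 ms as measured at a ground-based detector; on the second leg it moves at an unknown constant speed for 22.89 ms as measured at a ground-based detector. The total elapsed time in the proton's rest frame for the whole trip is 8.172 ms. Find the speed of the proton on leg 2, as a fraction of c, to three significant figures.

Leg 1: β = 0.993; γ = 1/√(1 − 0.993²) = 1/√0.01395 = 8.466; τ_1 = 11.71/8.466 = 1.383 ms.
Leg 2: speed unknown; τ_2 = 22.89/γ_2.
Total proper time: 1.383 + τ_2 = 8.172, so τ_2 = 8.172 − 1.383 = 6.789 ms.
γ_2 = 22.89/6.789 = 3.372; β = √(1 − 1/γ²) = √0.9120.

β = 0.955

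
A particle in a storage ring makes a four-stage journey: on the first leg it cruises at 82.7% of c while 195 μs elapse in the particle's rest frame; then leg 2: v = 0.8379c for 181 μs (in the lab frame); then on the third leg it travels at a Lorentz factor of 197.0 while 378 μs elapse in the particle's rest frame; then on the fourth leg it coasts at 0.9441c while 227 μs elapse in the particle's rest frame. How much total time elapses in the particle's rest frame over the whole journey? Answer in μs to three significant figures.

Leg 1: 195 μs is already measured in the particle's rest frame.
Leg 2: γ = 1/√(1 − 0.8379²) = 1/√0.2979 = 1.832; τ_2 = 181/1.832 = 98.79 μs.
Leg 3: 378 μs is already measured in the particle's rest frame.
Leg 4: 227 μs is already measured in the particle's rest frame.
Total: 195.0 + 98.79 + 378.0 + 227.0 μs.

τ = 899 μs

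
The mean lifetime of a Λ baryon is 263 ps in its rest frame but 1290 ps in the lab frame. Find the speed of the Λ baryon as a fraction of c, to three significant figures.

γ = Δt/τ₀ = 1290/263 = 4.905
β = √(1 − 1/γ²) = √(1 − 0.04157) = √0.9584

v = 0.979c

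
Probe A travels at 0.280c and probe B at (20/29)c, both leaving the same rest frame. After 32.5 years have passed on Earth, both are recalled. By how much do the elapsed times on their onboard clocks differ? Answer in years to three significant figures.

A: γ = 1/√(1 − 0.280²) = 25/24 ≈ 1.042; τ_A = 32.5/1.042 = 31.20 years.
B: γ = 1/√(1 − (20/29)²) = 29/21 ≈ 1.381; τ_B = 32.5/1.381 = 23.53 years.

|τ_A − τ_B| = 7.67 years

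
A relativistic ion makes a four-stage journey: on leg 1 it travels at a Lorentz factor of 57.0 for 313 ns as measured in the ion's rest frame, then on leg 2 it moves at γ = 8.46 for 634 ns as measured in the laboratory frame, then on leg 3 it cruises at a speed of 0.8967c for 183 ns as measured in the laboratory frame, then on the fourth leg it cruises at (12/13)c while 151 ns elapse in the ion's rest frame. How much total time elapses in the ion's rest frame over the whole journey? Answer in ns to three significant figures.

τ = 620 ns

Leg 1: 313 ns is already measured in the ion's rest frame.
Leg 2: γ = 8.46; τ_2 = 634/8.460 = 74.94 ns.
Leg 3: γ = 1/√(1 − 0.8967²) = 1/√0.1959 = 2.259; τ_3 = 183/2.259 = 81.00 ns.
Leg 4: 151 ns is already measured in the ion's rest frame.
Total: 313.0 + 74.94 + 81.00 + 151.0 ns.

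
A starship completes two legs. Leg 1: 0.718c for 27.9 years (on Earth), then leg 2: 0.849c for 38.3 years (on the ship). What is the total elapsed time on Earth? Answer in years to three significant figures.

Δt = 100 years

Leg 1: 27.9 years is already measured on Earth.
Leg 2: γ = 1/√(1 − 0.849²) = 1/√0.2792 = 1.893; Δt_2 = 1.893 × 38.3 = 72.48 years.
Total: 27.90 + 72.48 years.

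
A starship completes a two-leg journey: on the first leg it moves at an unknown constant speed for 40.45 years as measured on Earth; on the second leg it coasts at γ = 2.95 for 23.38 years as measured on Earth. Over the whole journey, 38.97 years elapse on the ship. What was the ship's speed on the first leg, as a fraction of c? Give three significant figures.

β = 0.641

Leg 1: speed unknown; τ_1 = 40.45/γ_1.
Leg 2: γ = 2.95; τ_2 = 23.38/2.950 = 7.925 years.
Total proper time: τ_1 + 7.925 = 38.97, so τ_1 = 38.97 − 7.925 = 31.04 years.
γ_1 = 40.45/31.04 = 1.303; β = √(1 − 1/γ²) = √0.4110.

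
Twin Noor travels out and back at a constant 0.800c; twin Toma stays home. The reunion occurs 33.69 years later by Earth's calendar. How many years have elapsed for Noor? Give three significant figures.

γ = 1/√(1 − 0.800²) = 5/3 ≈ 1.667
Noor's clock measures proper time along the trip: τ = Δt/γ = 33.69/1.667 years.

τ = 20.2 years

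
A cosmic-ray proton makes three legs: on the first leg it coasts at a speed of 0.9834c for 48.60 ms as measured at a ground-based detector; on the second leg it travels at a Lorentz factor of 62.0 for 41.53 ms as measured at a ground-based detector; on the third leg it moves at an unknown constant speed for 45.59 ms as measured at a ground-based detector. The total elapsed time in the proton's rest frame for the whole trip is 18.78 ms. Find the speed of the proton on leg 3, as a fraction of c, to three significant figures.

β = 0.979

Leg 1: γ = 1/√(1 − 0.9834²) = 1/√0.03292 = 5.511; τ_1 = 48.60/5.511 = 8.819 ms.
Leg 2: γ = 62.0; τ_2 = 41.53/62.00 = 0.6698 ms.
Leg 3: speed unknown; τ_3 = 45.59/γ_3.
Total proper time: 8.819 + 0.6698 + τ_3 = 18.78, so τ_3 = 18.78 − 9.488 = 9.292 ms.
γ_3 = 45.59/9.292 = 4.907; β = √(1 − 1/γ²) = √0.9585.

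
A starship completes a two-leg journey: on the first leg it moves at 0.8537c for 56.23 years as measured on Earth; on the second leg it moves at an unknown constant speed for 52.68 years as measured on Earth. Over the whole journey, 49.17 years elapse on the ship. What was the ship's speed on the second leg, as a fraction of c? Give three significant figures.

Leg 1: γ = 1/√(1 − 0.8537²) = 1/√0.2712 = 1.920; τ_1 = 56.23/1.920 = 29.28 years.
Leg 2: speed unknown; τ_2 = 52.68/γ_2.
Total proper time: 29.28 + τ_2 = 49.17, so τ_2 = 49.17 − 29.28 = 19.89 years.
γ_2 = 52.68/19.89 = 2.649; β = √(1 − 1/γ²) = √0.8575.

β = 0.926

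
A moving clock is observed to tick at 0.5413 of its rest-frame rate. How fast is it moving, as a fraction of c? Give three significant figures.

β = 0.841

Rate ratio = 1/γ, so γ = 1/0.5413 = 1.847.
β = √(1 − 1/γ²) = √(1 − 0.5413²) = √0.7070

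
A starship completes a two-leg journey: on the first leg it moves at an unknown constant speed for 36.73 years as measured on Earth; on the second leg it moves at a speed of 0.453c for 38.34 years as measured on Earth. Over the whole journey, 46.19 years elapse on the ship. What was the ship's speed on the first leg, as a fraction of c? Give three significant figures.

β = 0.945

Leg 1: speed unknown; τ_1 = 36.73/γ_1.
Leg 2: γ = 1/√(1 − 0.453²) = 1/√0.7948 = 1.122; τ_2 = 38.34/1.122 = 34.18 years.
Total proper time: τ_1 + 34.18 = 46.19, so τ_1 = 46.19 − 34.18 = 12.01 years.
γ_1 = 36.73/12.01 = 3.058; β = √(1 − 1/γ²) = √0.8931.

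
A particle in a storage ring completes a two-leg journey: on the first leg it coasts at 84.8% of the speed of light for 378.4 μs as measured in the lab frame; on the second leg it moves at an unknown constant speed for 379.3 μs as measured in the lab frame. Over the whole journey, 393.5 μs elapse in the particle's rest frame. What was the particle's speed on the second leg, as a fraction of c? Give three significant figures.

β = 0.861

Leg 1: β = 0.848; γ = 1/√(1 − 0.848²) = 1/√0.2809 = 1.887; τ_1 = 378.4/1.887 = 200.6 μs.
Leg 2: speed unknown; τ_2 = 379.3/γ_2.
Total proper time: 200.6 + τ_2 = 393.5, so τ_2 = 393.5 − 200.6 = 192.9 μs.
γ_2 = 379.3/192.9 = 1.966; β = √(1 − 1/γ²) = √0.7412.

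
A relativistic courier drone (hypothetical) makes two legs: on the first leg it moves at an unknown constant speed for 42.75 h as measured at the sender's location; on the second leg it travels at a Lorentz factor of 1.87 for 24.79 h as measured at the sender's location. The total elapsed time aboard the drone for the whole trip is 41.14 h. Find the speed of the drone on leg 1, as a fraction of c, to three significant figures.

Leg 1: speed unknown; τ_1 = 42.75/γ_1.
Leg 2: γ = 1.87; τ_2 = 24.79/1.870 = 13.26 h.
Total proper time: τ_1 + 13.26 = 41.14, so τ_1 = 41.14 − 13.26 = 27.88 h.
γ_1 = 42.75/27.88 = 1.533; β = √(1 − 1/γ²) = √0.5746.

β = 0.758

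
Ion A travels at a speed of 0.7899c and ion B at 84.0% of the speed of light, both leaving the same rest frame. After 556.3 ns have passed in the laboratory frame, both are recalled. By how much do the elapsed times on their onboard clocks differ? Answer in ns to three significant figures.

A: γ = 1/√(1 − 0.7899²) = 1/√0.3761 = 1.631; τ_A = 556.3/1.631 = 341.1 ns.
B: β = 0.840; γ = 1/√(1 − 0.840²) = 1/√0.2944 = 1.843; τ_B = 556.3/1.843 = 301.8 ns.

|τ_A − τ_B| = 39.3 ns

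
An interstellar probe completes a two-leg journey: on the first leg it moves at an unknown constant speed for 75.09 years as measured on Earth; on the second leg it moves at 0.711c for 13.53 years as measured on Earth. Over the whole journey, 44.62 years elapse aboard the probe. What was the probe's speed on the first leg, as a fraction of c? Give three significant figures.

Leg 1: speed unknown; τ_1 = 75.09/γ_1.
Leg 2: γ = 1/√(1 − 0.711²) = 1/√0.4945 = 1.422; τ_2 = 13.53/1.422 = 9.514 years.
Total proper time: τ_1 + 9.514 = 44.62, so τ_1 = 44.62 − 9.514 = 35.11 years.
γ_1 = 75.09/35.11 = 2.139; β = √(1 − 1/γ²) = √0.7814.

β = 0.884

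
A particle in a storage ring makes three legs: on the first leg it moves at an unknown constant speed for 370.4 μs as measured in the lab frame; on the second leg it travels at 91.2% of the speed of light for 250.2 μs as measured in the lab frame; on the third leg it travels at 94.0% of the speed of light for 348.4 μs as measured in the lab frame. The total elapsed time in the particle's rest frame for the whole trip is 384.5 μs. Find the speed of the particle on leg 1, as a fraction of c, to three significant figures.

Leg 1: speed unknown; τ_1 = 370.4/γ_1.
Leg 2: β = 0.912; γ = 1/√(1 − 0.912²) = 1/√0.1683 = 2.438; τ_2 = 250.2/2.438 = 102.6 μs.
Leg 3: β = 0.940; γ = 1/√(1 − 0.940²) = 1/√0.1164 = 2.931; τ_3 = 348.4/2.931 = 118.9 μs.
Total proper time: τ_1 + 102.6 + 118.9 = 384.5, so τ_1 = 384.5 − 221.5 = 163.0 μs.
γ_1 = 370.4/163.0 = 2.272; β = √(1 − 1/γ²) = √0.8063.

β = 0.898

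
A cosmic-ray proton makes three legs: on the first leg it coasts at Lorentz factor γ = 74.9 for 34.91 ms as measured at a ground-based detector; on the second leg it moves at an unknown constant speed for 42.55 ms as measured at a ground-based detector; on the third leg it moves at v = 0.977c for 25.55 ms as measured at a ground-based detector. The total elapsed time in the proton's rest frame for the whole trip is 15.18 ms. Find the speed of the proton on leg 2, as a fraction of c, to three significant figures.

Leg 1: γ = 74.9; τ_1 = 34.91/74.90 = 0.4661 ms.
Leg 2: speed unknown; τ_2 = 42.55/γ_2.
Leg 3: γ = 1/√(1 − 0.977²) = 1/√0.04547 = 4.690; τ_3 = 25.55/4.690 = 5.448 ms.
Total proper time: 0.4661 + τ_2 + 5.448 = 15.18, so τ_2 = 15.18 − 5.914 = 9.266 ms.
γ_2 = 42.55/9.266 = 4.592; β = √(1 − 1/γ²) = √0.9526.

β = 0.976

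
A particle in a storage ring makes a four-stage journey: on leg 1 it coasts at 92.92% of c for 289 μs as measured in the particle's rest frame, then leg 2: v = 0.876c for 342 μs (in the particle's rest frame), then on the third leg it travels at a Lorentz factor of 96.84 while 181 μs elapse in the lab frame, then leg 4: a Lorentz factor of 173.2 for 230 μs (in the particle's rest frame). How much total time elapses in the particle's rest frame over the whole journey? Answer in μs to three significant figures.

Leg 1: 289 μs is already measured in the particle's rest frame.
Leg 2: 342 μs is already measured in the particle's rest frame.
Leg 3: γ = 96.84; τ_3 = 181/96.84 = 1.869 μs.
Leg 4: 230 μs is already measured in the particle's rest frame.
Total: 289.0 + 342.0 + 1.869 + 230.0 μs.

τ = 863 μs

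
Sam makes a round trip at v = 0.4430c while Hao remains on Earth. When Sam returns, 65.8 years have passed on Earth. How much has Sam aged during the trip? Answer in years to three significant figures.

γ = 1/√(1 − 0.4430²) = 1/√0.8038 = 1.115
Sam's clock measures proper time along the trip: τ = Δt/γ = 65.8/1.115 years.

τ = 59.0 years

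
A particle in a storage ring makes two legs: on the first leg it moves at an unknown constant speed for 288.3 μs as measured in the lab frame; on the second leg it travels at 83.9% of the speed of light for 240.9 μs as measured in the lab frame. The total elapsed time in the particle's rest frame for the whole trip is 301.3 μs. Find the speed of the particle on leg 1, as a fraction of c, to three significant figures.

β = 0.807

Leg 1: speed unknown; τ_1 = 288.3/γ_1.
Leg 2: β = 0.839; γ = 1/√(1 − 0.839²) = 1/√0.2961 = 1.838; τ_2 = 240.9/1.838 = 131.1 μs.
Total proper time: τ_1 + 131.1 = 301.3, so τ_1 = 301.3 − 131.1 = 170.2 μs.
γ_1 = 288.3/170.2 = 1.694; β = √(1 − 1/γ²) = √0.6514.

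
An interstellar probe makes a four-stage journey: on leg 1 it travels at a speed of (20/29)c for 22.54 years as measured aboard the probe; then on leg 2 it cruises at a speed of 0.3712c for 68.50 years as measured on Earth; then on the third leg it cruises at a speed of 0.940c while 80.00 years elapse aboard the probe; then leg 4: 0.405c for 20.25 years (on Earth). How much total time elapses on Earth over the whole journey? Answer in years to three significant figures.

Δt = 354 years

Leg 1: γ = 1/√(1 − (20/29)²) = 29/21 ≈ 1.381; Δt_1 = 1.381 × 22.54 = 31.13 years.
Leg 2: 68.50 years is already measured on Earth.
Leg 3: γ = 1/√(1 − 0.940²) = 1/√0.1164 = 2.931; Δt_3 = 2.931 × 80.00 = 234.5 years.
Leg 4: 20.25 years is already measured on Earth.
Total: 31.13 + 68.50 + 234.5 + 20.25 years.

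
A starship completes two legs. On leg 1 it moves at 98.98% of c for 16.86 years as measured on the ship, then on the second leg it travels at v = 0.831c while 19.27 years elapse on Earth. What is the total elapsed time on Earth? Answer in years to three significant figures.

Leg 1: β = 0.9898; γ = 1/√(1 − 0.9898²) = 1/√0.02030 = 7.019; Δt_1 = 7.019 × 16.86 = 118.3 years.
Leg 2: 19.27 years is already measured on Earth.
Total: 118.3 + 19.27 years.

Δt = 138 years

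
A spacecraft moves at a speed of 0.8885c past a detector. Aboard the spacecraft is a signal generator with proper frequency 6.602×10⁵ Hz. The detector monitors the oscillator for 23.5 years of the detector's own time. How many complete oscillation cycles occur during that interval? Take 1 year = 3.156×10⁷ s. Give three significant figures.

γ = 1/√(1 − 0.8885²) = 1/√0.2106 = 2.179
During 23.5 years of lab time, the oscillator's proper time advances by τ = Δt/γ = 23.5/2.179 = 10.78 years = 3.403×10⁸ s.
N = f × τ = 6.602×10⁵ × 3.403×10⁸ = 2.247×10¹⁴.

N = 2.25×10¹⁴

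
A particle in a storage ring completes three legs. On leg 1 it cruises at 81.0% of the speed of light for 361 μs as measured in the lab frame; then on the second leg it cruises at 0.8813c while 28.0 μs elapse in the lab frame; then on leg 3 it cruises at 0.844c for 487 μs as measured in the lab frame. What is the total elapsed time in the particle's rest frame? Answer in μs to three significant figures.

Leg 1: β = 0.810; γ = 1/√(1 − 0.810²) = 1/√0.3439 = 1.705; τ_1 = 361/1.705 = 211.7 μs.
Leg 2: γ = 1/√(1 − 0.8813²) = 1/√0.2233 = 2.116; τ_2 = 28.0/2.116 = 13.23 μs.
Leg 3: γ = 1/√(1 − 0.844²) = 1/√0.2877 = 1.864; τ_3 = 487/1.864 = 261.2 μs.
Total: 211.7 + 13.23 + 261.2 μs.

τ = 486 μs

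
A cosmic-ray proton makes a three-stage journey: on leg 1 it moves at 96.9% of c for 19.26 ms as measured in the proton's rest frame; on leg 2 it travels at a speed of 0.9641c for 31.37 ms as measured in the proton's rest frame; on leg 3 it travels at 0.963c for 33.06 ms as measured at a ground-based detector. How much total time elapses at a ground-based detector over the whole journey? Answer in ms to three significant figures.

Leg 1: β = 0.969; γ = 1/√(1 − 0.969²) = 1/√0.06104 = 4.048; Δt_1 = 4.048 × 19.26 = 77.96 ms.
Leg 2: γ = 1/√(1 − 0.9641²) = 1/√0.07051 = 3.766; Δt_2 = 3.766 × 31.37 = 118.1 ms.
Leg 3: 33.06 ms is already measured at a ground-based detector.
Total: 77.96 + 118.1 + 33.06 ms.

Δt = 229 ms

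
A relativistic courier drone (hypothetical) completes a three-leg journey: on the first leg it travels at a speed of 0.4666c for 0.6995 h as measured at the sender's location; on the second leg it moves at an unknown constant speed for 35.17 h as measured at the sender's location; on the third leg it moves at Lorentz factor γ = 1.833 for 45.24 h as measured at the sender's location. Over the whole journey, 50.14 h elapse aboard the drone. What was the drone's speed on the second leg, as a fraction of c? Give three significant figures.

β = 0.708

Leg 1: γ = 1/√(1 − 0.4666²) = 1/√0.7823 = 1.131; τ_1 = 0.6995/1.131 = 0.6187 h.
Leg 2: speed unknown; τ_2 = 35.17/γ_2.
Leg 3: γ = 1.833; τ_3 = 45.24/1.833 = 24.68 h.
Total proper time: 0.6187 + τ_2 + 24.68 = 50.14, so τ_2 = 50.14 − 25.30 = 24.84 h.
γ_2 = 35.17/24.84 = 1.416; β = √(1 − 1/γ²) = √0.5011.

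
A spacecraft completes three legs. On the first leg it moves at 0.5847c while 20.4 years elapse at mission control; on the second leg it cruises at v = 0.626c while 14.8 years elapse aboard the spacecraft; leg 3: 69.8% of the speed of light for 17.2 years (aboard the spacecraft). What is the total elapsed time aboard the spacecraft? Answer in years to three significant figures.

τ = 48.5 years

Leg 1: γ = 1/√(1 − 0.5847²) = 1/√0.6581 = 1.233; τ_1 = 20.4/1.233 = 16.55 years.
Leg 2: 14.8 years is already measured aboard the spacecraft.
Leg 3: 17.2 years is already measured aboard the spacecraft.
Total: 16.55 + 14.80 + 17.20 years.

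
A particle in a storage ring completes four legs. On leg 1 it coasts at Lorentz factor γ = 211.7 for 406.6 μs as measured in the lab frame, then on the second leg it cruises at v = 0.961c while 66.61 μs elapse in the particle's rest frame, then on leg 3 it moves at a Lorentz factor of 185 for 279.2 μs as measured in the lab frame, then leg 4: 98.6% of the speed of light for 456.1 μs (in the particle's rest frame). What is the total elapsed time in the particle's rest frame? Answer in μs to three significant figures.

Leg 1: γ = 211.7; τ_1 = 406.6/211.7 = 1.921 μs.
Leg 2: 66.61 μs is already measured in the particle's rest frame.
Leg 3: γ = 185; τ_3 = 279.2/185.0 = 1.509 μs.
Leg 4: 456.1 μs is already measured in the particle's rest frame.
Total: 1.921 + 66.61 + 1.509 + 456.1 μs.

τ = 526 μs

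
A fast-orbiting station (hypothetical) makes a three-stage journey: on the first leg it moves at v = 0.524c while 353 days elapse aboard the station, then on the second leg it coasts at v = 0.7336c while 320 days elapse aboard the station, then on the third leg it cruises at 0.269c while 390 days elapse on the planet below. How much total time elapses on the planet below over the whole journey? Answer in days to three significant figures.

Δt = 1280 days

Leg 1: γ = 1/√(1 − 0.524²) = 1/√0.7254 = 1.174; Δt_1 = 1.174 × 353 = 414.5 days.
Leg 2: γ = 1/√(1 − 0.7336²) = 1/√0.4618 = 1.471; Δt_2 = 1.471 × 320 = 470.9 days.
Leg 3: 390 days is already measured on the planet below.
Total: 414.5 + 470.9 + 390.0 days.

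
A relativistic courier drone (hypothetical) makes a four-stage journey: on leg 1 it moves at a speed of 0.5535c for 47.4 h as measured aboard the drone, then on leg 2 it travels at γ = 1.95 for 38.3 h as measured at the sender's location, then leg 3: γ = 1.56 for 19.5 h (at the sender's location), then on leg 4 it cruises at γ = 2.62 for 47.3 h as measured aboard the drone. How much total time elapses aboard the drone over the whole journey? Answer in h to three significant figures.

Leg 1: 47.4 h is already measured aboard the drone.
Leg 2: γ = 1.95; τ_2 = 38.3/1.950 = 19.64 h.
Leg 3: γ = 1.56; τ_3 = 19.5/1.560 = 12.50 h.
Leg 4: 47.3 h is already measured aboard the drone.
Total: 47.40 + 19.64 + 12.50 + 47.30 h.

τ = 127 h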